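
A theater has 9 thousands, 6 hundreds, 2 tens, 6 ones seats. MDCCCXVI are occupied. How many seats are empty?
Convert 9 thousands, 6 hundreds, 2 tens, 6 ones (place-value notation) → 9×1000 + 6×100 + 2×10 + 6 = 9626 (decimal)
Convert MDCCCXVI (Roman numeral) → 1000 + 500 + 100 + 100 + 100 + 10 + 5 + 1 = 1816 (decimal)
Compute 9626 - 1816 = 7810
7810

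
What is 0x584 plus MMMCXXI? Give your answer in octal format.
Convert 0x584 (hexadecimal) → 5×256 + 8×16 + 4 = 1412 (decimal)
Convert MMMCXXI (Roman numeral) → 1000 + 1000 + 1000 + 100 + 10 + 10 + 1 = 3121 (decimal)
Compute 1412 + 3121 = 4533
Convert 4533 (decimal) → 4533 = 1×4096 + 6×64 + 6×8 + 5 → 0o10665 (octal)
0o10665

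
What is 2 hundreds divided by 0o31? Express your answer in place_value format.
Convert 2 hundreds (place-value notation) → 2×100 = 200 (decimal)
Convert 0o31 (octal) → 3×8 + 1 = 25 (decimal)
Compute 200 ÷ 25 = 8
Convert 8 (decimal) → 8 ones (place-value notation)
8 ones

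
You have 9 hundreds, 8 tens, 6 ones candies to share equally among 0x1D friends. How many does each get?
Convert 9 hundreds, 8 tens, 6 ones (place-value notation) → 9×100 + 8×10 + 6 = 986 (decimal)
Convert 0x1D (hexadecimal) → 1×16 + 13 = 29 (decimal)
Compute 986 ÷ 29 = 34
34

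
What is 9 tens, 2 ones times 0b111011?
Convert 9 tens, 2 ones (place-value notation) → 9×10 + 2 = 92 (decimal)
Convert 0b111011 (binary) → 32 + 16 + 8 + 2 + 1 = 59 (decimal)
Compute 92 × 59 = 5428
5428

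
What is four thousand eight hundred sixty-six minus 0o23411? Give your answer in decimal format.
Convert four thousand eight hundred sixty-six (English words) → 4×1000 + 8×100 + 66 = 4866 (decimal)
Convert 0o23411 (octal) → 2×4096 + 3×512 + 4×64 + 1×8 + 1 = 9993 (decimal)
Compute 4866 - 9993 = -5127
-5127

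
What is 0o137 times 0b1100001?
Convert 0o137 (octal) → 1×64 + 3×8 + 7 = 95 (decimal)
Convert 0b1100001 (binary) → 64 + 32 + 1 = 97 (decimal)
Compute 95 × 97 = 9215
9215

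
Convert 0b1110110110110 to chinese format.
Convert 0b1110110110110 (binary) → 4096 + 2048 + 1024 + 256 + 128 + 32 + 16 + 4 + 2 = 7606 (decimal)
Convert 7606 (decimal) → 7606 = 7×1000 + 6×100 + 6 → 七千六百零六 (Chinese numeral)
七千六百零六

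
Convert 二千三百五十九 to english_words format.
Convert 二千三百五十九 (Chinese numeral) → 2×1000 + 3×100 + 5×10 + 9 = 2359 (decimal)
Convert 2359 (decimal) → 2359 = 2×1000 + 3×100 + 59 → two thousand three hundred fifty-nine (English words)
two thousand three hundred fifty-nine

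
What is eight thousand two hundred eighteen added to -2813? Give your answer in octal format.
Convert eight thousand two hundred eighteen (English words) → 8×1000 + 2×100 + 18 = 8218 (decimal)
Compute 8218 + -2813 = 5405
Convert 5405 (decimal) → 5405 = 1×4096 + 2×512 + 4×64 + 3×8 + 5 → 0o12435 (octal)
0o12435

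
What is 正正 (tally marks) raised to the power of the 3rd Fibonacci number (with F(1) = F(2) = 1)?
Convert 正正 (tally marks) → 5 + 5 = 10 (decimal)
Convert the 3rd Fibonacci number (with F(1) = F(2) = 1) (Fibonacci index) → 1, 1, 2 → 2 (decimal)
Compute 10 ^ 2 = 100
100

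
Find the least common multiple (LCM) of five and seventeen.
Convert five (English words) → 5 (decimal)
Convert seventeen (English words) → 17 (decimal)
Compute lcm(5, 17) = 85
85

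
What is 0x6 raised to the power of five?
Convert 0x6 (hexadecimal) → 6 (decimal)
Convert five (English words) → 5 (decimal)
Compute 6 ^ 5 = 7776
7776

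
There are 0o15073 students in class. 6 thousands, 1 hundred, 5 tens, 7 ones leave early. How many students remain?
Convert 0o15073 (octal) → 1×4096 + 5×512 + 7×8 + 3 = 6715 (decimal)
Convert 6 thousands, 1 hundred, 5 tens, 7 ones (place-value notation) → 6×1000 + 1×100 + 5×10 + 7 = 6157 (decimal)
Compute 6715 - 6157 = 558
558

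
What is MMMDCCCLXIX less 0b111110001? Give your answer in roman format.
Convert MMMDCCCLXIX (Roman numeral) → 1000 + 1000 + 1000 + 500 + 100 + 100 + 100 + 50 + 10 + 9 = 3869 (decimal)
Convert 0b111110001 (binary) → 256 + 128 + 64 + 32 + 16 + 1 = 497 (decimal)
Compute 3869 - 497 = 3372
Convert 3372 (decimal) → 3372 = 1000 + 1000 + 1000 + 100 + 100 + 100 + 50 + 10 + 10 + 1 + 1 → MMMCCCLXXII (Roman numeral)
MMMCCCLXXII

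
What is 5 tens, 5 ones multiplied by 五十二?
Convert 5 tens, 5 ones (place-value notation) → 5×10 + 5 = 55 (decimal)
Convert 五十二 (Chinese numeral) → 5×10 + 2 = 52 (decimal)
Compute 55 × 52 = 2860
2860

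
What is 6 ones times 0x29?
Convert 6 ones (place-value notation) → 6 (decimal)
Convert 0x29 (hexadecimal) → 2×16 + 9 = 41 (decimal)
Compute 6 × 41 = 246
246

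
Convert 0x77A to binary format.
Convert 0x77A (hexadecimal) → 7×256 + 7×16 + 10 = 1914 (decimal)
Convert 1914 (decimal) → 1914 = 1024 + 512 + 256 + 64 + 32 + 16 + 8 + 2 → 0b11101111010 (binary)
0b11101111010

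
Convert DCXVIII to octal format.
Convert DCXVIII (Roman numeral) → 500 + 100 + 10 + 5 + 1 + 1 + 1 = 618 (decimal)
Convert 618 (decimal) → 618 = 1×512 + 1×64 + 5×8 + 2 → 0o1152 (octal)
0o1152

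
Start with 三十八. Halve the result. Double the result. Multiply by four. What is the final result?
Convert 三十八 (Chinese numeral) → 3×10 + 8 = 38 (decimal)
Start: 38
38 ÷ 2 = 19
19 × 2 = 38
Convert four (English words) → 4 (decimal)
38 × 4 = 152
152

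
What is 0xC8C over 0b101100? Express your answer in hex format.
Convert 0xC8C (hexadecimal) → 12×256 + 8×16 + 12 = 3212 (decimal)
Convert 0b101100 (binary) → 32 + 8 + 4 = 44 (decimal)
Compute 3212 ÷ 44 = 73
Convert 73 (decimal) → 73 = 4×16 + 9 → 0x49 (hexadecimal)
0x49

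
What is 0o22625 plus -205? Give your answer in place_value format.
Convert 0o22625 (octal) → 2×4096 + 2×512 + 6×64 + 2×8 + 5 = 9621 (decimal)
Compute 9621 + -205 = 9416
Convert 9416 (decimal) → 9416 = 9×1000 + 4×100 + 1×10 + 6 → 9 thousands, 4 hundreds, 1 ten, 6 ones (place-value notation)
9 thousands, 4 hundreds, 1 ten, 6 ones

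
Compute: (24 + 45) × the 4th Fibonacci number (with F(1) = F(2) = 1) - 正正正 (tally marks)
Convert the 4th Fibonacci number (with F(1) = F(2) = 1) (Fibonacci index) → 1, 1, 2, 3 → 3 (decimal)
Convert 正正正 (tally marks) → 5 + 5 + 5 = 15 (decimal)
Expression in decimal: (24 + 45) × 3 - 15
Parentheses first: 24 + 45 = 69
Multiply: 69 × 3 = 207
Subtract: 207 - 15 = 192
192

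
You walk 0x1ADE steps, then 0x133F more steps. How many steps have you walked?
Convert 0x1ADE (hexadecimal) → 1×4096 + 10×256 + 13×16 + 14 = 6878 (decimal)
Convert 0x133F (hexadecimal) → 1×4096 + 3×256 + 3×16 + 15 = 4927 (decimal)
Compute 6878 + 4927 = 11805
11805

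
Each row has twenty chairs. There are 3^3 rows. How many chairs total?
Convert twenty (English words) → 20 (decimal)
Convert 3^3 (power) → 27 (decimal)
Compute 20 × 27 = 540
540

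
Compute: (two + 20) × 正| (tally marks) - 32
Convert two (English words) → 2 (decimal)
Convert 正| (tally marks) → 5 + 1 = 6 (decimal)
Expression in decimal: (2 + 20) × 6 - 32
Parentheses first: 2 + 20 = 22
Multiply: 22 × 6 = 132
Subtract: 132 - 32 = 100
100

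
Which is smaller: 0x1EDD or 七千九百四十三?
Convert 0x1EDD (hexadecimal) → 1×4096 + 14×256 + 13×16 + 13 = 7901 (decimal)
Convert 七千九百四十三 (Chinese numeral) → 7×1000 + 9×100 + 4×10 + 3 = 7943 (decimal)
Compare 7901 vs 7943: smaller = 7901
7901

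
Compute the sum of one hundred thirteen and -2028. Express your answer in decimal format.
Convert one hundred thirteen (English words) → 1×100 + 13 = 113 (decimal)
Compute 113 + -2028 = -1915
-1915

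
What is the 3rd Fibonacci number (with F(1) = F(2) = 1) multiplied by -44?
Convert the 3rd Fibonacci number (with F(1) = F(2) = 1) (Fibonacci index) → 1, 1, 2 → 2 (decimal)
Compute 2 × -44 = -88
-88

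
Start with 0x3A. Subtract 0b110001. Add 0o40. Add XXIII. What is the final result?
Convert 0x3A (hexadecimal) → 3×16 + 10 = 58 (decimal)
Start: 58
Convert 0b110001 (binary) → 32 + 16 + 1 = 49 (decimal)
58 - 49 = 9
Convert 0o40 (octal) → 4×8 = 32 (decimal)
9 + 32 = 41
Convert XXIII (Roman numeral) → 10 + 10 + 1 + 1 + 1 = 23 (decimal)
41 + 23 = 64
64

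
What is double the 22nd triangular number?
The 22nd triangular number = 22×23/2 = 253
Compute 253 × 2 = 506
506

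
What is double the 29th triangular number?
The 29th triangular number = 29×30/2 = 435
Compute 435 × 2 = 870
870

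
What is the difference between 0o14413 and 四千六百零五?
Convert 0o14413 (octal) → 1×4096 + 4×512 + 4×64 + 1×8 + 3 = 6411 (decimal)
Convert 四千六百零五 (Chinese numeral) → 4×1000 + 6×100 + 5 = 4605 (decimal)
Difference: |6411 - 4605| = 1806
1806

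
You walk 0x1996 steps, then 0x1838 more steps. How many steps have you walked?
Convert 0x1996 (hexadecimal) → 1×4096 + 9×256 + 9×16 + 6 = 6550 (decimal)
Convert 0x1838 (hexadecimal) → 1×4096 + 8×256 + 3×16 + 8 = 6200 (decimal)
Compute 6550 + 6200 = 12750
12750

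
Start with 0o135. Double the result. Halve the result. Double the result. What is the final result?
Convert 0o135 (octal) → 1×64 + 3×8 + 5 = 93 (decimal)
Start: 93
93 × 2 = 186
186 ÷ 2 = 93
93 × 2 = 186
186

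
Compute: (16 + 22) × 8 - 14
Parentheses first: 16 + 22 = 38
Multiply: 38 × 8 = 304
Subtract: 304 - 14 = 290
290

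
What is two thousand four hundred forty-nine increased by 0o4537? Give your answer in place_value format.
Convert two thousand four hundred forty-nine (English words) → 2×1000 + 4×100 + 49 = 2449 (decimal)
Convert 0o4537 (octal) → 4×512 + 5×64 + 3×8 + 7 = 2399 (decimal)
Compute 2449 + 2399 = 4848
Convert 4848 (decimal) → 4848 = 4×1000 + 8×100 + 4×10 + 8 → 4 thousands, 8 hundreds, 4 tens, 8 ones (place-value notation)
4 thousands, 8 hundreds, 4 tens, 8 ones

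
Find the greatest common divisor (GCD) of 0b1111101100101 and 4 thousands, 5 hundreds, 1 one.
Convert 0b1111101100101 (binary) → 4096 + 2048 + 1024 + 512 + 256 + 64 + 32 + 4 + 1 = 8037 (decimal)
Convert 4 thousands, 5 hundreds, 1 one (place-value notation) → 4×1000 + 5×100 + 1 = 4501 (decimal)
Compute gcd(8037, 4501) = 1
1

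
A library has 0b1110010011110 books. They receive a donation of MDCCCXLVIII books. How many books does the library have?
Convert 0b1110010011110 (binary) → 4096 + 2048 + 1024 + 128 + 16 + 8 + 4 + 2 = 7326 (decimal)
Convert MDCCCXLVIII (Roman numeral) → 1000 + 500 + 100 + 100 + 100 + 40 + 5 + 1 + 1 + 1 = 1848 (decimal)
Compute 7326 + 1848 = 9174
9174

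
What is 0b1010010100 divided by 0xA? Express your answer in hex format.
Convert 0b1010010100 (binary) → 512 + 128 + 16 + 4 = 660 (decimal)
Convert 0xA (hexadecimal) → 10 (decimal)
Compute 660 ÷ 10 = 66
Convert 66 (decimal) → 66 = 4×16 + 2 → 0x42 (hexadecimal)
0x42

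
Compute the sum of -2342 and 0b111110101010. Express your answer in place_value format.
Convert 0b111110101010 (binary) → 2048 + 1024 + 512 + 256 + 128 + 32 + 8 + 2 = 4010 (decimal)
Compute -2342 + 4010 = 1668
Convert 1668 (decimal) → 1668 = 1×1000 + 6×100 + 6×10 + 8 → 1 thousand, 6 hundreds, 6 tens, 8 ones (place-value notation)
1 thousand, 6 hundreds, 6 tens, 8 ones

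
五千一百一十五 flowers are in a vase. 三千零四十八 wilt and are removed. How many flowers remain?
Convert 五千一百一十五 (Chinese numeral) → 5×1000 + 1×100 + 1×10 + 5 = 5115 (decimal)
Convert 三千零四十八 (Chinese numeral) → 3×1000 + 4×10 + 8 = 3048 (decimal)
Compute 5115 - 3048 = 2067
2067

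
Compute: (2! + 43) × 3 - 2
Convert 2! (factorial) → 2 (decimal)
Expression in decimal: (2 + 43) × 3 - 2
Parentheses first: 2 + 43 = 45
Multiply: 45 × 3 = 135
Subtract: 135 - 2 = 133
133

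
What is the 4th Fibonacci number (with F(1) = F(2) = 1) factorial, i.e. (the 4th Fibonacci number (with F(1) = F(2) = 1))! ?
Convert the 4th Fibonacci number (with F(1) = F(2) = 1) (Fibonacci index) → 1, 1, 2, 3 → 3 (decimal)
Compute 3! = 6
6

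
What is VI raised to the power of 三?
Convert VI (Roman numeral) → 5 + 1 = 6 (decimal)
Convert 三 (Chinese numeral) → 3 (decimal)
Compute 6 ^ 3 = 216
216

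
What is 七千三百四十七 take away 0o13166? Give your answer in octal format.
Convert 七千三百四十七 (Chinese numeral) → 7×1000 + 3×100 + 4×10 + 7 = 7347 (decimal)
Convert 0o13166 (octal) → 1×4096 + 3×512 + 1×64 + 6×8 + 6 = 5750 (decimal)
Compute 7347 - 5750 = 1597
Convert 1597 (decimal) → 1597 = 3×512 + 7×8 + 5 → 0o3075 (octal)
0o3075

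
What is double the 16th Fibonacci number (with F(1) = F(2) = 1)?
The 16th Fibonacci number (with F(1) = F(2) = 1) = 987
Compute 987 × 2 = 1974
1974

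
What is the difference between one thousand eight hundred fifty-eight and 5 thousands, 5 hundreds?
Convert one thousand eight hundred fifty-eight (English words) → 1×1000 + 8×100 + 58 = 1858 (decimal)
Convert 5 thousands, 5 hundreds (place-value notation) → 5×1000 + 5×100 = 5500 (decimal)
Difference: |1858 - 5500| = 3642
3642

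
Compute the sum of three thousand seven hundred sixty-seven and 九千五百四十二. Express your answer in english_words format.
Convert three thousand seven hundred sixty-seven (English words) → 3×1000 + 7×100 + 67 = 3767 (decimal)
Convert 九千五百四十二 (Chinese numeral) → 9×1000 + 5×100 + 4×10 + 2 = 9542 (decimal)
Compute 3767 + 9542 = 13309
Convert 13309 (decimal) → 13309 = 13×1000 + 3×100 + 9 → thirteen thousand three hundred nine (English words)
thirteen thousand three hundred nine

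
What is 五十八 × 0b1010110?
Convert 五十八 (Chinese numeral) → 5×10 + 8 = 58 (decimal)
Convert 0b1010110 (binary) → 64 + 16 + 4 + 2 = 86 (decimal)
Compute 58 × 86 = 4988
4988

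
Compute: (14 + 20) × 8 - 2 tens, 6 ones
Convert 2 tens, 6 ones (place-value notation) → 2×10 + 6 = 26 (decimal)
Expression in decimal: (14 + 20) × 8 - 26
Parentheses first: 14 + 20 = 34
Multiply: 34 × 8 = 272
Subtract: 272 - 26 = 246
246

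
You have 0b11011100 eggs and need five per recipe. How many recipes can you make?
Convert 0b11011100 (binary) → 128 + 64 + 16 + 8 + 4 = 220 (decimal)
Convert five (English words) → 5 (decimal)
Compute 220 ÷ 5 = 44
44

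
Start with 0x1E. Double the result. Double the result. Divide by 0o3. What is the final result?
Convert 0x1E (hexadecimal) → 1×16 + 14 = 30 (decimal)
Start: 30
30 × 2 = 60
60 × 2 = 120
Convert 0o3 (octal) → 3 (decimal)
120 ÷ 3 = 40
40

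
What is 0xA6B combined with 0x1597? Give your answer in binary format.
Convert 0xA6B (hexadecimal) → 10×256 + 6×16 + 11 = 2667 (decimal)
Convert 0x1597 (hexadecimal) → 1×4096 + 5×256 + 9×16 + 7 = 5527 (decimal)
Compute 2667 + 5527 = 8194
Convert 8194 (decimal) → 8194 = 8192 + 2 → 0b10000000000010 (binary)
0b10000000000010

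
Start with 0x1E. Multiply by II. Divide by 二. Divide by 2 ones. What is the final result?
Convert 0x1E (hexadecimal) → 1×16 + 14 = 30 (decimal)
Start: 30
Convert II (Roman numeral) → 1 + 1 = 2 (decimal)
30 × 2 = 60
Convert 二 (Chinese numeral) → 2 (decimal)
60 ÷ 2 = 30
Convert 2 ones (place-value notation) → 2 (decimal)
30 ÷ 2 = 15
15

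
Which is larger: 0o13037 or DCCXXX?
Convert 0o13037 (octal) → 1×4096 + 3×512 + 3×8 + 7 = 5663 (decimal)
Convert DCCXXX (Roman numeral) → 500 + 100 + 100 + 10 + 10 + 10 = 730 (decimal)
Compare 5663 vs 730: larger = 5663
5663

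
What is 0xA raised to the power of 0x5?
Convert 0xA (hexadecimal) → 10 (decimal)
Convert 0x5 (hexadecimal) → 5 (decimal)
Compute 10 ^ 5 = 100000
100000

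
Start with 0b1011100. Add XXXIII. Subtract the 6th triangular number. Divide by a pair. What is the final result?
Convert 0b1011100 (binary) → 64 + 16 + 8 + 4 = 92 (decimal)
Start: 92
Convert XXXIII (Roman numeral) → 10 + 10 + 10 + 1 + 1 + 1 = 33 (decimal)
92 + 33 = 125
Convert the 6th triangular number (triangular index) → 6×7/2 = 21 (decimal)
125 - 21 = 104
Convert a pair (colloquial) → 2 (decimal)
104 ÷ 2 = 52
52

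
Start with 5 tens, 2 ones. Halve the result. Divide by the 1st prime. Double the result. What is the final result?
Convert 5 tens, 2 ones (place-value notation) → 5×10 + 2 = 52 (decimal)
Start: 52
52 ÷ 2 = 26
Convert the 1st prime (prime index) → 2 (decimal)
26 ÷ 2 = 13
13 × 2 = 26
26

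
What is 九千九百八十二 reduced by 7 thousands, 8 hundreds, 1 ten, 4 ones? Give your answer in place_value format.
Convert 九千九百八十二 (Chinese numeral) → 9×1000 + 9×100 + 8×10 + 2 = 9982 (decimal)
Convert 7 thousands, 8 hundreds, 1 ten, 4 ones (place-value notation) → 7×1000 + 8×100 + 1×10 + 4 = 7814 (decimal)
Compute 9982 - 7814 = 2168
Convert 2168 (decimal) → 2168 = 2×1000 + 1×100 + 6×10 + 8 → 2 thousands, 1 hundred, 6 tens, 8 ones (place-value notation)
2 thousands, 1 hundred, 6 tens, 8 ones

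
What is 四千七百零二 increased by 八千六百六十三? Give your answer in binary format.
Convert 四千七百零二 (Chinese numeral) → 4×1000 + 7×100 + 2 = 4702 (decimal)
Convert 八千六百六十三 (Chinese numeral) → 8×1000 + 6×100 + 6×10 + 3 = 8663 (decimal)
Compute 4702 + 8663 = 13365
Convert 13365 (decimal) → 13365 = 8192 + 4096 + 1024 + 32 + 16 + 4 + 1 → 0b11010000110101 (binary)
0b11010000110101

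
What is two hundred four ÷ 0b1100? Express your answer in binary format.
Convert two hundred four (English words) → 2×100 + 4 = 204 (decimal)
Convert 0b1100 (binary) → 8 + 4 = 12 (decimal)
Compute 204 ÷ 12 = 17
Convert 17 (decimal) → 17 = 16 + 1 → 0b10001 (binary)
0b10001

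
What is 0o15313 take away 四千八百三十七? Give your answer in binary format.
Convert 0o15313 (octal) → 1×4096 + 5×512 + 3×64 + 1×8 + 3 = 6859 (decimal)
Convert 四千八百三十七 (Chinese numeral) → 4×1000 + 8×100 + 3×10 + 7 = 4837 (decimal)
Compute 6859 - 4837 = 2022
Convert 2022 (decimal) → 2022 = 1024 + 512 + 256 + 128 + 64 + 32 + 4 + 2 → 0b11111100110 (binary)
0b11111100110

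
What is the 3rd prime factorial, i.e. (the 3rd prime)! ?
Convert the 3rd prime (prime index) → 5 (decimal)
Compute 5! = 120
120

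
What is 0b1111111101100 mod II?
Convert 0b1111111101100 (binary) → 4096 + 2048 + 1024 + 512 + 256 + 128 + 64 + 32 + 8 + 4 = 8172 (decimal)
Convert II (Roman numeral) → 1 + 1 = 2 (decimal)
Compute 8172 mod 2 = 0
0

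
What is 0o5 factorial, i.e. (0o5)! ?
Convert 0o5 (octal) → 5 (decimal)
Compute 5! = 120
120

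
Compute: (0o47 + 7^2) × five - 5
Convert 0o47 (octal) → 4×8 + 7 = 39 (decimal)
Convert 7^2 (power) → 49 (decimal)
Convert five (English words) → 5 (decimal)
Expression in decimal: (39 + 49) × 5 - 5
Parentheses first: 39 + 49 = 88
Multiply: 88 × 5 = 440
Subtract: 440 - 5 = 435
435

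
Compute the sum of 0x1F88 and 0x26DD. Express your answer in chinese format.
Convert 0x1F88 (hexadecimal) → 1×4096 + 15×256 + 8×16 + 8 = 8072 (decimal)
Convert 0x26DD (hexadecimal) → 2×4096 + 6×256 + 13×16 + 13 = 9949 (decimal)
Compute 8072 + 9949 = 18021
Convert 18021 (decimal) → 18021 = 1×10000 + 8×1000 + 2×10 + 1 → 一万八千零二十一 (Chinese numeral)
一万八千零二十一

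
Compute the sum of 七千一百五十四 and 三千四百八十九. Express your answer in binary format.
Convert 七千一百五十四 (Chinese numeral) → 7×1000 + 1×100 + 5×10 + 4 = 7154 (decimal)
Convert 三千四百八十九 (Chinese numeral) → 3×1000 + 4×100 + 8×10 + 9 = 3489 (decimal)
Compute 7154 + 3489 = 10643
Convert 10643 (decimal) → 10643 = 8192 + 2048 + 256 + 128 + 16 + 2 + 1 → 0b10100110010011 (binary)
0b10100110010011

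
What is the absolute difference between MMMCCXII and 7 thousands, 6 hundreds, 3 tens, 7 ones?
Convert MMMCCXII (Roman numeral) → 1000 + 1000 + 1000 + 100 + 100 + 10 + 1 + 1 = 3212 (decimal)
Convert 7 thousands, 6 hundreds, 3 tens, 7 ones (place-value notation) → 7×1000 + 6×100 + 3×10 + 7 = 7637 (decimal)
Compute |3212 - 7637| = 4425
4425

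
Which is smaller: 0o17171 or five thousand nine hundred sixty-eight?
Convert 0o17171 (octal) → 1×4096 + 7×512 + 1×64 + 7×8 + 1 = 7801 (decimal)
Convert five thousand nine hundred sixty-eight (English words) → 5×1000 + 9×100 + 68 = 5968 (decimal)
Compare 7801 vs 5968: smaller = 5968
5968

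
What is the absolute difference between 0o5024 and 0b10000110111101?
Convert 0o5024 (octal) → 5×512 + 2×8 + 4 = 2580 (decimal)
Convert 0b10000110111101 (binary) → 8192 + 256 + 128 + 32 + 16 + 8 + 4 + 1 = 8637 (decimal)
Compute |2580 - 8637| = 6057
6057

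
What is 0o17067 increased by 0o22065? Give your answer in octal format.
Convert 0o17067 (octal) → 1×4096 + 7×512 + 6×8 + 7 = 7735 (decimal)
Convert 0o22065 (octal) → 2×4096 + 2×512 + 6×8 + 5 = 9269 (decimal)
Compute 7735 + 9269 = 17004
Convert 17004 (decimal) → 17004 = 4×4096 + 1×512 + 1×64 + 5×8 + 4 → 0o41154 (octal)
0o41154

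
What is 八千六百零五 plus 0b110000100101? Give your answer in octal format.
Convert 八千六百零五 (Chinese numeral) → 8×1000 + 6×100 + 5 = 8605 (decimal)
Convert 0b110000100101 (binary) → 2048 + 1024 + 32 + 4 + 1 = 3109 (decimal)
Compute 8605 + 3109 = 11714
Convert 11714 (decimal) → 11714 = 2×4096 + 6×512 + 7×64 + 2 → 0o26702 (octal)
0o26702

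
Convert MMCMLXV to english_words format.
Convert MMCMLXV (Roman numeral) → 1000 + 1000 + 900 + 50 + 10 + 5 = 2965 (decimal)
Convert 2965 (decimal) → 2965 = 2×1000 + 9×100 + 65 → two thousand nine hundred sixty-five (English words)
two thousand nine hundred sixty-five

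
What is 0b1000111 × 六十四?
Convert 0b1000111 (binary) → 64 + 4 + 2 + 1 = 71 (decimal)
Convert 六十四 (Chinese numeral) → 6×10 + 4 = 64 (decimal)
Compute 71 × 64 = 4544
4544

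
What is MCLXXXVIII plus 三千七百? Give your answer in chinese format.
Convert MCLXXXVIII (Roman numeral) → 1000 + 100 + 50 + 10 + 10 + 10 + 5 + 1 + 1 + 1 = 1188 (decimal)
Convert 三千七百 (Chinese numeral) → 3×1000 + 7×100 = 3700 (decimal)
Compute 1188 + 3700 = 4888
Convert 4888 (decimal) → 4888 = 4×1000 + 8×100 + 8×10 + 8 → 四千八百八十八 (Chinese numeral)
四千八百八十八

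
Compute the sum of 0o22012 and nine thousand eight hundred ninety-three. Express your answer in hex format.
Convert 0o22012 (octal) → 2×4096 + 2×512 + 1×8 + 2 = 9226 (decimal)
Convert nine thousand eight hundred ninety-three (English words) → 9×1000 + 8×100 + 93 = 9893 (decimal)
Compute 9226 + 9893 = 19119
Convert 19119 (decimal) → 19119 = 4×4096 + 10×256 + 10×16 + 15 → 0x4AAF (hexadecimal)
0x4AAF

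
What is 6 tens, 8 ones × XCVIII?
Convert 6 tens, 8 ones (place-value notation) → 6×10 + 8 = 68 (decimal)
Convert XCVIII (Roman numeral) → 90 + 5 + 1 + 1 + 1 = 98 (decimal)
Compute 68 × 98 = 6664
6664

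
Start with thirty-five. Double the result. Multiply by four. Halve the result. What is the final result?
Convert thirty-five (English words) → 35 (decimal)
Start: 35
35 × 2 = 70
Convert four (English words) → 4 (decimal)
70 × 4 = 280
280 ÷ 2 = 140
140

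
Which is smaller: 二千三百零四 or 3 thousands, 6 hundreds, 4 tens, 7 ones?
Convert 二千三百零四 (Chinese numeral) → 2×1000 + 3×100 + 4 = 2304 (decimal)
Convert 3 thousands, 6 hundreds, 4 tens, 7 ones (place-value notation) → 3×1000 + 6×100 + 4×10 + 7 = 3647 (decimal)
Compare 2304 vs 3647: smaller = 2304
2304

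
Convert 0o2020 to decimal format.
Convert 0o2020 (octal) → 2×512 + 2×8 = 1040 (decimal)
1040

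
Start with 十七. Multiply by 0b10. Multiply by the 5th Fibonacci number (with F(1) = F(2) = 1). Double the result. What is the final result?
Convert 十七 (Chinese numeral) → 1×10 + 7 = 17 (decimal)
Start: 17
Convert 0b10 (binary) → 2 (decimal)
17 × 2 = 34
Convert the 5th Fibonacci number (with F(1) = F(2) = 1) (Fibonacci index) → 1, 1, 2, 3, 5 → 5 (decimal)
34 × 5 = 170
170 × 2 = 340
340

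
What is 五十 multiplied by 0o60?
Convert 五十 (Chinese numeral) → 5×10 = 50 (decimal)
Convert 0o60 (octal) → 6×8 = 48 (decimal)
Compute 50 × 48 = 2400
2400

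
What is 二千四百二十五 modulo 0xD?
Convert 二千四百二十五 (Chinese numeral) → 2×1000 + 4×100 + 2×10 + 5 = 2425 (decimal)
Convert 0xD (hexadecimal) → 13 (decimal)
Compute 2425 mod 13 = 7
7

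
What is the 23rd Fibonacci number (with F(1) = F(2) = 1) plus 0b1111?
The 23rd Fibonacci number (with F(1) = F(2) = 1) = 28657
Convert 0b1111 (binary) → 8 + 4 + 2 + 1 = 15 (decimal)
Compute 28657 + 15 = 28672
28672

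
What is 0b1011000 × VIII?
Convert 0b1011000 (binary) → 64 + 16 + 8 = 88 (decimal)
Convert VIII (Roman numeral) → 5 + 1 + 1 + 1 = 8 (decimal)
Compute 88 × 8 = 704
704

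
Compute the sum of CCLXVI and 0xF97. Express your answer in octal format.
Convert CCLXVI (Roman numeral) → 100 + 100 + 50 + 10 + 5 + 1 = 266 (decimal)
Convert 0xF97 (hexadecimal) → 15×256 + 9×16 + 7 = 3991 (decimal)
Compute 266 + 3991 = 4257
Convert 4257 (decimal) → 4257 = 1×4096 + 2×64 + 4×8 + 1 → 0o10241 (octal)
0o10241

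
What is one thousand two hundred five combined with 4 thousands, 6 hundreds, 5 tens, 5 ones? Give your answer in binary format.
Convert one thousand two hundred five (English words) → 1×1000 + 2×100 + 5 = 1205 (decimal)
Convert 4 thousands, 6 hundreds, 5 tens, 5 ones (place-value notation) → 4×1000 + 6×100 + 5×10 + 5 = 4655 (decimal)
Compute 1205 + 4655 = 5860
Convert 5860 (decimal) → 5860 = 4096 + 1024 + 512 + 128 + 64 + 32 + 4 → 0b1011011100100 (binary)
0b1011011100100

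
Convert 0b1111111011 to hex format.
Convert 0b1111111011 (binary) → 512 + 256 + 128 + 64 + 32 + 16 + 8 + 2 + 1 = 1019 (decimal)
Convert 1019 (decimal) → 1019 = 3×256 + 15×16 + 11 → 0x3FB (hexadecimal)
0x3FB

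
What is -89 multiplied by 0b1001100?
Convert 0b1001100 (binary) → 64 + 8 + 4 = 76 (decimal)
Compute -89 × 76 = -6764
-6764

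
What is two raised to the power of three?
Convert two (English words) → 2 (decimal)
Convert three (English words) → 3 (decimal)
Compute 2 ^ 3 = 8
8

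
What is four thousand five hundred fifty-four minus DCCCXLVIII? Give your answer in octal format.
Convert four thousand five hundred fifty-four (English words) → 4×1000 + 5×100 + 54 = 4554 (decimal)
Convert DCCCXLVIII (Roman numeral) → 500 + 100 + 100 + 100 + 40 + 5 + 1 + 1 + 1 = 848 (decimal)
Compute 4554 - 848 = 3706
Convert 3706 (decimal) → 3706 = 7×512 + 1×64 + 7×8 + 2 → 0o7172 (octal)
0o7172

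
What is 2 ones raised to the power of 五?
Convert 2 ones (place-value notation) → 2 (decimal)
Convert 五 (Chinese numeral) → 5 (decimal)
Compute 2 ^ 5 = 32
32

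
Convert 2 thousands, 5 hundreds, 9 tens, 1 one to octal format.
Convert 2 thousands, 5 hundreds, 9 tens, 1 one (place-value notation) → 2×1000 + 5×100 + 9×10 + 1 = 2591 (decimal)
Convert 2591 (decimal) → 2591 = 5×512 + 3×8 + 7 → 0o5037 (octal)
0o5037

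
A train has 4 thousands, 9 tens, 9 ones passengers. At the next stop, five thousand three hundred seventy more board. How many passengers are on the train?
Convert 4 thousands, 9 tens, 9 ones (place-value notation) → 4×1000 + 9×10 + 9 = 4099 (decimal)
Convert five thousand three hundred seventy (English words) → 5×1000 + 3×100 + 70 = 5370 (decimal)
Compute 4099 + 5370 = 9469
9469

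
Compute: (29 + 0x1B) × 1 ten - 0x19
Convert 0x1B (hexadecimal) → 1×16 + 11 = 27 (decimal)
Convert 1 ten (place-value notation) → 1×10 = 10 (decimal)
Convert 0x19 (hexadecimal) → 1×16 + 9 = 25 (decimal)
Expression in decimal: (29 + 27) × 10 - 25
Parentheses first: 29 + 27 = 56
Multiply: 56 × 10 = 560
Subtract: 560 - 25 = 535
535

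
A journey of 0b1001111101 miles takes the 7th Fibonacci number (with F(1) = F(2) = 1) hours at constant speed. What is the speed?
Convert 0b1001111101 (binary) → 512 + 64 + 32 + 16 + 8 + 4 + 1 = 637 (decimal)
Convert the 7th Fibonacci number (with F(1) = F(2) = 1) (Fibonacci index) → 1, 1, 2, 3, 5, 8, 13 → 13 (decimal)
Compute 637 ÷ 13 = 49
49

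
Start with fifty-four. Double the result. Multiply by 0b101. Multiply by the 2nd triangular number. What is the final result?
Convert fifty-four (English words) → 54 (decimal)
Start: 54
54 × 2 = 108
Convert 0b101 (binary) → 4 + 1 = 5 (decimal)
108 × 5 = 540
Convert the 2nd triangular number (triangular index) → 2×3/2 = 3 (decimal)
540 × 3 = 1620
1620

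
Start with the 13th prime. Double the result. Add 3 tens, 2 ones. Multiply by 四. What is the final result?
Convert the 13th prime (prime index) → 41 (decimal)
Start: 41
41 × 2 = 82
Convert 3 tens, 2 ones (place-value notation) → 3×10 + 2 = 32 (decimal)
82 + 32 = 114
Convert 四 (Chinese numeral) → 4 (decimal)
114 × 4 = 456
456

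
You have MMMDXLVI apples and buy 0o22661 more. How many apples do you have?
Convert MMMDXLVI (Roman numeral) → 1000 + 1000 + 1000 + 500 + 40 + 5 + 1 = 3546 (decimal)
Convert 0o22661 (octal) → 2×4096 + 2×512 + 6×64 + 6×8 + 1 = 9649 (decimal)
Compute 3546 + 9649 = 13195
13195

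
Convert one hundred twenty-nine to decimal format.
Convert one hundred twenty-nine (English words) → 1×100 + 29 = 129 (decimal)
129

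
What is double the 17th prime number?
The 17th prime number = 59
Compute 59 × 2 = 118
118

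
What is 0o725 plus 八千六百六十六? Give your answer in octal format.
Convert 0o725 (octal) → 7×64 + 2×8 + 5 = 469 (decimal)
Convert 八千六百六十六 (Chinese numeral) → 8×1000 + 6×100 + 6×10 + 6 = 8666 (decimal)
Compute 469 + 8666 = 9135
Convert 9135 (decimal) → 9135 = 2×4096 + 1×512 + 6×64 + 5×8 + 7 → 0o21657 (octal)
0o21657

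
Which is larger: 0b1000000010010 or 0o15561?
Convert 0b1000000010010 (binary) → 4096 + 16 + 2 = 4114 (decimal)
Convert 0o15561 (octal) → 1×4096 + 5×512 + 5×64 + 6×8 + 1 = 7025 (decimal)
Compare 4114 vs 7025: larger = 7025
7025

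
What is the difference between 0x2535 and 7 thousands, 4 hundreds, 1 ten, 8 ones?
Convert 0x2535 (hexadecimal) → 2×4096 + 5×256 + 3×16 + 5 = 9525 (decimal)
Convert 7 thousands, 4 hundreds, 1 ten, 8 ones (place-value notation) → 7×1000 + 4×100 + 1×10 + 8 = 7418 (decimal)
Difference: |9525 - 7418| = 2107
2107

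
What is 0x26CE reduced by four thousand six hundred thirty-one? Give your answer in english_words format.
Convert 0x26CE (hexadecimal) → 2×4096 + 6×256 + 12×16 + 14 = 9934 (decimal)
Convert four thousand six hundred thirty-one (English words) → 4×1000 + 6×100 + 31 = 4631 (decimal)
Compute 9934 - 4631 = 5303
Convert 5303 (decimal) → 5303 = 5×1000 + 3×100 + 3 → five thousand three hundred three (English words)
five thousand three hundred three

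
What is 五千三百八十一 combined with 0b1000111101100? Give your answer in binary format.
Convert 五千三百八十一 (Chinese numeral) → 5×1000 + 3×100 + 8×10 + 1 = 5381 (decimal)
Convert 0b1000111101100 (binary) → 4096 + 256 + 128 + 64 + 32 + 8 + 4 = 4588 (decimal)
Compute 5381 + 4588 = 9969
Convert 9969 (decimal) → 9969 = 8192 + 1024 + 512 + 128 + 64 + 32 + 16 + 1 → 0b10011011110001 (binary)
0b10011011110001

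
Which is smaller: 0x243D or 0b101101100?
Convert 0x243D (hexadecimal) → 2×4096 + 4×256 + 3×16 + 13 = 9277 (decimal)
Convert 0b101101100 (binary) → 256 + 64 + 32 + 8 + 4 = 364 (decimal)
Compare 9277 vs 364: smaller = 364
364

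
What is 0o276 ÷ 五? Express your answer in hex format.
Convert 0o276 (octal) → 2×64 + 7×8 + 6 = 190 (decimal)
Convert 五 (Chinese numeral) → 5 (decimal)
Compute 190 ÷ 5 = 38
Convert 38 (decimal) → 38 = 2×16 + 6 → 0x26 (hexadecimal)
0x26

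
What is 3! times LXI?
Convert 3! (factorial) → 6 (decimal)
Convert LXI (Roman numeral) → 50 + 10 + 1 = 61 (decimal)
Compute 6 × 61 = 366
366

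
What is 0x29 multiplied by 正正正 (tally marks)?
Convert 0x29 (hexadecimal) → 2×16 + 9 = 41 (decimal)
Convert 正正正 (tally marks) → 5 + 5 + 5 = 15 (decimal)
Compute 41 × 15 = 615
615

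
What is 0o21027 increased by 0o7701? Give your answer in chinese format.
Convert 0o21027 (octal) → 2×4096 + 1×512 + 2×8 + 7 = 8727 (decimal)
Convert 0o7701 (octal) → 7×512 + 7×64 + 1 = 4033 (decimal)
Compute 8727 + 4033 = 12760
Convert 12760 (decimal) → 12760 = 1×10000 + 2×1000 + 7×100 + 6×10 → 一万二千七百六十 (Chinese numeral)
一万二千七百六十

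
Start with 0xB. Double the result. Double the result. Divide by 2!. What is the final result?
Convert 0xB (hexadecimal) → 11 (decimal)
Start: 11
11 × 2 = 22
22 × 2 = 44
Convert 2! (factorial) → 2 (decimal)
44 ÷ 2 = 22
22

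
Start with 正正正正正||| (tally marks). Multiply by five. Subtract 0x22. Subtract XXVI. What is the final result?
Convert 正正正正正||| (tally marks) → 5 + 5 + 5 + 5 + 5 + 3 = 28 (decimal)
Start: 28
Convert five (English words) → 5 (decimal)
28 × 5 = 140
Convert 0x22 (hexadecimal) → 2×16 + 2 = 34 (decimal)
140 - 34 = 106
Convert XXVI (Roman numeral) → 10 + 10 + 5 + 1 = 26 (decimal)
106 - 26 = 80
80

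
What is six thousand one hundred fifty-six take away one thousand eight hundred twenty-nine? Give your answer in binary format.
Convert six thousand one hundred fifty-six (English words) → 6×1000 + 1×100 + 56 = 6156 (decimal)
Convert one thousand eight hundred twenty-nine (English words) → 1×1000 + 8×100 + 29 = 1829 (decimal)
Compute 6156 - 1829 = 4327
Convert 4327 (decimal) → 4327 = 4096 + 128 + 64 + 32 + 4 + 2 + 1 → 0b1000011100111 (binary)
0b1000011100111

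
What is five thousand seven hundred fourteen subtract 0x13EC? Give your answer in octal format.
Convert five thousand seven hundred fourteen (English words) → 5×1000 + 7×100 + 14 = 5714 (decimal)
Convert 0x13EC (hexadecimal) → 1×4096 + 3×256 + 14×16 + 12 = 5100 (decimal)
Compute 5714 - 5100 = 614
Convert 614 (decimal) → 614 = 1×512 + 1×64 + 4×8 + 6 → 0o1146 (octal)
0o1146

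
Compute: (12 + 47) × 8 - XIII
Convert XIII (Roman numeral) → 10 + 1 + 1 + 1 = 13 (decimal)
Expression in decimal: (12 + 47) × 8 - 13
Parentheses first: 12 + 47 = 59
Multiply: 59 × 8 = 472
Subtract: 472 - 13 = 459
459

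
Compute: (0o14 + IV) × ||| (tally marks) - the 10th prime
Convert 0o14 (octal) → 1×8 + 4 = 12 (decimal)
Convert IV (Roman numeral) → 4 (decimal)
Convert ||| (tally marks) → 3 (decimal)
Convert the 10th prime (prime index) → 29 (decimal)
Expression in decimal: (12 + 4) × 3 - 29
Parentheses first: 12 + 4 = 16
Multiply: 16 × 3 = 48
Subtract: 48 - 29 = 19
19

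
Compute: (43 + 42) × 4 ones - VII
Convert 4 ones (place-value notation) → 4 (decimal)
Convert VII (Roman numeral) → 5 + 1 + 1 = 7 (decimal)
Expression in decimal: (43 + 42) × 4 - 7
Parentheses first: 43 + 42 = 85
Multiply: 85 × 4 = 340
Subtract: 340 - 7 = 333
333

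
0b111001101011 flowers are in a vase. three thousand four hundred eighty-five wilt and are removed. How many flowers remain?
Convert 0b111001101011 (binary) → 2048 + 1024 + 512 + 64 + 32 + 8 + 2 + 1 = 3691 (decimal)
Convert three thousand four hundred eighty-five (English words) → 3×1000 + 4×100 + 85 = 3485 (decimal)
Compute 3691 - 3485 = 206
206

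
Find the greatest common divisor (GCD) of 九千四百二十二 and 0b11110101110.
Convert 九千四百二十二 (Chinese numeral) → 9×1000 + 4×100 + 2×10 + 2 = 9422 (decimal)
Convert 0b11110101110 (binary) → 1024 + 512 + 256 + 128 + 32 + 8 + 4 + 2 = 1966 (decimal)
Compute gcd(9422, 1966) = 2
2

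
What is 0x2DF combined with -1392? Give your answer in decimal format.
Convert 0x2DF (hexadecimal) → 2×256 + 13×16 + 15 = 735 (decimal)
Compute 735 + -1392 = -657
-657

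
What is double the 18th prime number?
The 18th prime number = 61
Compute 61 × 2 = 122
122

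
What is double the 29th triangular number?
The 29th triangular number = 29×30/2 = 435
Compute 435 × 2 = 870
870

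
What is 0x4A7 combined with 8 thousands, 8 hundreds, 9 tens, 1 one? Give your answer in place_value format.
Convert 0x4A7 (hexadecimal) → 4×256 + 10×16 + 7 = 1191 (decimal)
Convert 8 thousands, 8 hundreds, 9 tens, 1 one (place-value notation) → 8×1000 + 8×100 + 9×10 + 1 = 8891 (decimal)
Compute 1191 + 8891 = 10082
Convert 10082 (decimal) → 10082 = 10×1000 + 8×10 + 2 → 10 thousands, 8 tens, 2 ones (place-value notation)
10 thousands, 8 tens, 2 ones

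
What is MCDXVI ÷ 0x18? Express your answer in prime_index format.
Convert MCDXVI (Roman numeral) → 1000 + 400 + 10 + 5 + 1 = 1416 (decimal)
Convert 0x18 (hexadecimal) → 1×16 + 8 = 24 (decimal)
Compute 1416 ÷ 24 = 59
Convert 59 (decimal) → the 17th prime (prime index)
the 17th prime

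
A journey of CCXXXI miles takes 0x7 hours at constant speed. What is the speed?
Convert CCXXXI (Roman numeral) → 100 + 100 + 10 + 10 + 10 + 1 = 231 (decimal)
Convert 0x7 (hexadecimal) → 7 (decimal)
Compute 231 ÷ 7 = 33
33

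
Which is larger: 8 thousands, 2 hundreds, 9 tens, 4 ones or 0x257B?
Convert 8 thousands, 2 hundreds, 9 tens, 4 ones (place-value notation) → 8×1000 + 2×100 + 9×10 + 4 = 8294 (decimal)
Convert 0x257B (hexadecimal) → 2×4096 + 5×256 + 7×16 + 11 = 9595 (decimal)
Compare 8294 vs 9595: larger = 9595
9595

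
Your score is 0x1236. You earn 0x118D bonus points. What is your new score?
Convert 0x1236 (hexadecimal) → 1×4096 + 2×256 + 3×16 + 6 = 4662 (decimal)
Convert 0x118D (hexadecimal) → 1×4096 + 1×256 + 8×16 + 13 = 4493 (decimal)
Compute 4662 + 4493 = 9155
9155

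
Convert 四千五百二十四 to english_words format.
Convert 四千五百二十四 (Chinese numeral) → 4×1000 + 5×100 + 2×10 + 4 = 4524 (decimal)
Convert 4524 (decimal) → 4524 = 4×1000 + 5×100 + 24 → four thousand five hundred twenty-four (English words)
four thousand five hundred twenty-four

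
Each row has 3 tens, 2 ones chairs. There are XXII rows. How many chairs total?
Convert 3 tens, 2 ones (place-value notation) → 3×10 + 2 = 32 (decimal)
Convert XXII (Roman numeral) → 10 + 10 + 1 + 1 = 22 (decimal)
Compute 32 × 22 = 704
704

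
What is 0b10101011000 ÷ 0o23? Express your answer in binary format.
Convert 0b10101011000 (binary) → 1024 + 256 + 64 + 16 + 8 = 1368 (decimal)
Convert 0o23 (octal) → 2×8 + 3 = 19 (decimal)
Compute 1368 ÷ 19 = 72
Convert 72 (decimal) → 72 = 64 + 8 → 0b1001000 (binary)
0b1001000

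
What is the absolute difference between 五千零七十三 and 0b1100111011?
Convert 五千零七十三 (Chinese numeral) → 5×1000 + 7×10 + 3 = 5073 (decimal)
Convert 0b1100111011 (binary) → 512 + 256 + 32 + 16 + 8 + 2 + 1 = 827 (decimal)
Compute |5073 - 827| = 4246
4246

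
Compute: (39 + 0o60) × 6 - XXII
Convert 0o60 (octal) → 6×8 = 48 (decimal)
Convert XXII (Roman numeral) → 10 + 10 + 1 + 1 = 22 (decimal)
Expression in decimal: (39 + 48) × 6 - 22
Parentheses first: 39 + 48 = 87
Multiply: 87 × 6 = 522
Subtract: 522 - 22 = 500
500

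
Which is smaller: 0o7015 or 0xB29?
Convert 0o7015 (octal) → 7×512 + 1×8 + 5 = 3597 (decimal)
Convert 0xB29 (hexadecimal) → 11×256 + 2×16 + 9 = 2857 (decimal)
Compare 3597 vs 2857: smaller = 2857
2857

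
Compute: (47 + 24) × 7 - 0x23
Convert 0x23 (hexadecimal) → 2×16 + 3 = 35 (decimal)
Expression in decimal: (47 + 24) × 7 - 35
Parentheses first: 47 + 24 = 71
Multiply: 71 × 7 = 497
Subtract: 497 - 35 = 462
462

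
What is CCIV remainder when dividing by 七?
Convert CCIV (Roman numeral) → 100 + 100 + 4 = 204 (decimal)
Convert 七 (Chinese numeral) → 7 (decimal)
Compute 204 mod 7 = 1
1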